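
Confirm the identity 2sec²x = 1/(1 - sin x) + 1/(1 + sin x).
RHS = [(1 + sin x) + (1 - sin x)] / [(1 - sin x)(1 + sin x)] = 2/(1 - sin²x) = 2/cos²x = 2sec²x = LHS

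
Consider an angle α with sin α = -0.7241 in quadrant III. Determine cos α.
cos α = ±√(1 - sin²α) = -0.6897 (negative in QIII)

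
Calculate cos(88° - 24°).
cos(88° - 24°) = cos 88° cos 24° + sin 88° sin 24° = 0.4384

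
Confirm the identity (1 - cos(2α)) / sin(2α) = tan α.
LHS = 2sin²α / (2 sin α cos α) = sin α/cos α = tan α = RHS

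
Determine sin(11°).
sin(11°) = 0.1908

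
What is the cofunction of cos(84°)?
cos(84°) = sin(90° - 84°) = sin(6°)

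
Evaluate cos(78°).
cos(78°) = 0.2079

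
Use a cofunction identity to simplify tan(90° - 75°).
tan(90° - 75°) = cot(75°)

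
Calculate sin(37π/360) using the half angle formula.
sin(37π/360) = √((1 - cos 37π/180)/2) = 0.3173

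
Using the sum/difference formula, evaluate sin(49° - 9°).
sin(49° - 9°) = sin 49° cos 9° - cos 49° sin 9° = 0.6428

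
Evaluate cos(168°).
cos(168°) = -0.9781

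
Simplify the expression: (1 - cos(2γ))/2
(1 - cos(2γ))/2 = sin²γ (using Power reduction)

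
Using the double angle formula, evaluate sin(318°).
sin(318°) = 2 sin 159° cos 159° = -0.6691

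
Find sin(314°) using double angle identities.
sin(314°) = 2 sin 157° cos 157° = -0.7193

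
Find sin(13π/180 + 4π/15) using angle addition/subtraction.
sin(13π/180 + 4π/15) = sin 13π/180 cos 4π/15 + cos 13π/180 sin 4π/15 = 0.8746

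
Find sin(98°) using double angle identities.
sin(98°) = 2 sin 49° cos 49° = 0.9903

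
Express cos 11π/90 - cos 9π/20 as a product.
cos 11π/90 - cos 9π/20 = -2 sin(103π/360) sin(-59π/360)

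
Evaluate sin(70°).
sin(70°) = 0.9397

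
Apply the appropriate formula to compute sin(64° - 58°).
sin(64° - 58°) = sin 64° cos 58° - cos 64° sin 58° = 0.1045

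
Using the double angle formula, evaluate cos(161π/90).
cos(161π/90) = cos²161π/180 - sin²161π/180 = 0.788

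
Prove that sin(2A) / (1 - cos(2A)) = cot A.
LHS = 2 sin A cos A / (2sin²A) = cos A/sin A = cot A = RHS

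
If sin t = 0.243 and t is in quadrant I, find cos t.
cos t = 0.97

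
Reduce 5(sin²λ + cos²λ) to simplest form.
5(sin²λ + cos²λ) = 5 (using Pythagorean identity)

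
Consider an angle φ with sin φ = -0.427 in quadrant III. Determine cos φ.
cos φ = ±√(1 - sin²φ) = -0.9043 (negative in QIII)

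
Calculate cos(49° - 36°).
cos(49° - 36°) = cos 49° cos 36° + sin 49° sin 36° = 0.9744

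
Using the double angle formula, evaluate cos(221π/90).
cos(221π/90) = cos²221π/180 - sin²221π/180 = 0.1392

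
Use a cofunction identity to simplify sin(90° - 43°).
sin(90° - 43°) = cos(43°)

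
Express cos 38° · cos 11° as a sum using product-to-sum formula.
cos 38° cos 11° = (1/2)[cos(38°-11°) + cos(38°+11°)]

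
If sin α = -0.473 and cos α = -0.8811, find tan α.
tan α = sin α / cos α = 0.5368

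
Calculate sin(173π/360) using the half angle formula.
sin(173π/360) = √((1 - cos 173π/180)/2) = 0.9981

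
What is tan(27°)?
tan(27°) = 0.5095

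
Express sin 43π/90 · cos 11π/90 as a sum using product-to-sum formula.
sin 43π/90 cos 11π/90 = (1/2)[sin(43π/90+11π/90) + sin(43π/90-11π/90)]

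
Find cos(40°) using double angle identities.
cos(40°) = cos²20° - sin²20° = 0.766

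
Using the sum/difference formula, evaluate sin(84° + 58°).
sin(84° + 58°) = sin 84° cos 58° + cos 84° sin 58° = 0.6157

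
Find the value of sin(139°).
sin(139°) = 0.6561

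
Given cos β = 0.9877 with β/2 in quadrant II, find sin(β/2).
sin(β/2) = ±√((1 - cos β)/2); positive since β/2 ∈ QII, so sin(β/2) = 0.07842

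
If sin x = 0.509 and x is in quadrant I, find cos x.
cos x = 0.8608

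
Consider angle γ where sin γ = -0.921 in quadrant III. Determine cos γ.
cos γ = ±√(1 - sin²γ) = -0.3896 (negative in QIII)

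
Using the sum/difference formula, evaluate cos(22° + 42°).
cos(22° + 42°) = cos 22° cos 42° - sin 22° sin 42° = 0.4384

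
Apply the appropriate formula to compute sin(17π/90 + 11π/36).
sin(17π/90 + 11π/36) = sin 17π/90 cos 11π/36 + cos 17π/90 sin 11π/36 = 0.9998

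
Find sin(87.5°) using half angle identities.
sin(87.5°) = √((1 - cos 175°)/2) = 0.999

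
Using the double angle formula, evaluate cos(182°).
cos(182°) = cos²91° - sin²91° = -0.9994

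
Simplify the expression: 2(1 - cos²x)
2(1 - cos²x) = 2(sin²x) (using Pythagorean identity)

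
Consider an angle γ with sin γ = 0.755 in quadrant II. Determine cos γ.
cos γ = ±√(1 - sin²γ) = -0.6557 (negative in QII)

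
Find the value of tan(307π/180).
tan(307π/180) = -1.327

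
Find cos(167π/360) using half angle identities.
cos(167π/360) = √((1 + cos 167π/180)/2) = 0.1132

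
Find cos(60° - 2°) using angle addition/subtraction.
cos(60° - 2°) = cos 60° cos 2° + sin 60° sin 2° = 0.5299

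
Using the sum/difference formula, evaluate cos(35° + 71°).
cos(35° + 71°) = cos 35° cos 71° - sin 35° sin 71° = -0.2756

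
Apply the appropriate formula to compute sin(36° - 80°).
sin(36° - 80°) = sin 36° cos 80° - cos 36° sin 80° = -0.6947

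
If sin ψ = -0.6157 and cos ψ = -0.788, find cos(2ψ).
cos(2ψ) = cos²ψ - sin²ψ = 0.2419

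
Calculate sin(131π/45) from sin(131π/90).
sin(131π/45) = 2 sin 131π/90 cos 131π/90 = 0.2756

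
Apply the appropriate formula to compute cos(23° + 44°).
cos(23° + 44°) = cos 23° cos 44° - sin 23° sin 44° = 0.3907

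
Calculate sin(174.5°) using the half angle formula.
sin(174.5°) = √((1 - cos 349°)/2) = 0.09585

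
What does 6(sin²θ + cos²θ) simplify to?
6(sin²θ + cos²θ) = 6 (using Pythagorean identity)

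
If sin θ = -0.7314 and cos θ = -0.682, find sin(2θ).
sin(2θ) = 2 sin θ cos θ = 0.9976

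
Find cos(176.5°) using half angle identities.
cos(176.5°) = -√((1 + cos 353°)/2) = -0.9981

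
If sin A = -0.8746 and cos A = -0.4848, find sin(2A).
sin(2A) = 2 sin A cos A = 0.848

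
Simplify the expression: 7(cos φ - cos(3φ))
7(cos φ - cos(3φ)) = 7(2 sin(2φ) sin φ) (using Sum-to-product)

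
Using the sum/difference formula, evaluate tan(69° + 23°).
tan(69° + 23°) = (tan 69° + tan 23°)/(1 - tan 69° tan 23°) = -28.64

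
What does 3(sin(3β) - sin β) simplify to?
3(sin(3β) - sin β) = 3(2 cos(2β) sin β) (using Sum-to-product)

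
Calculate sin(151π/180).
sin(151π/180) = 0.4848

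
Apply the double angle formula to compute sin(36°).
sin(36°) = 2 sin 18° cos 18° = 0.5878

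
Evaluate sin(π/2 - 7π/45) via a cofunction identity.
sin(π/2 - 7π/45) = cos(7π/45) = 0.8829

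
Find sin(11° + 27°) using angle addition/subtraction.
sin(11° + 27°) = sin 11° cos 27° + cos 11° sin 27° = 0.6157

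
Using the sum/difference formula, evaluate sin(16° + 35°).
sin(16° + 35°) = sin 16° cos 35° + cos 16° sin 35° = 0.7771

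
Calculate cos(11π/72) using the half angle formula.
cos(11π/72) = √((1 + cos 11π/36)/2) = 0.887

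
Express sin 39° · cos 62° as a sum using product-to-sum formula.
sin 39° cos 62° = (1/2)[sin(39°+62°) + sin(39°-62°)]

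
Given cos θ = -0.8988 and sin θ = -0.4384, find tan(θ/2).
tan(θ/2) = sin θ / (1 + cos θ) = -4.332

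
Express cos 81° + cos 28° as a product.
cos 81° + cos 28° = 2 cos(54.5°) cos(26.5°)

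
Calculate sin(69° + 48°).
sin(69° + 48°) = sin 69° cos 48° + cos 69° sin 48° = 0.891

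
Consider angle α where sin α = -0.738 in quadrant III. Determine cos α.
cos α = ±√(1 - sin²α) = -0.6748 (negative in QIII)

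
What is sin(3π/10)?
sin(3π/10) = 0.809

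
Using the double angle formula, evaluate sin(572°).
sin(572°) = 2 sin 286° cos 286° = -0.5299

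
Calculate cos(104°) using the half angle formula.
cos(104°) = -√((1 + cos 208°)/2) = -0.2419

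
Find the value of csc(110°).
csc(110°) = 1.064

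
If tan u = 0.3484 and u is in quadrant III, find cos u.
cos u = -0.9443 (using tan²u + 1 = sec²u)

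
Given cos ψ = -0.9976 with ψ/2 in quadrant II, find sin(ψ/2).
sin(ψ/2) = ±√((1 - cos ψ)/2); positive since ψ/2 ∈ QII, so sin(ψ/2) = 0.9994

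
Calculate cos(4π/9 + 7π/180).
cos(4π/9 + 7π/180) = cos 4π/9 cos 7π/180 - sin 4π/9 sin 7π/180 = 0.05234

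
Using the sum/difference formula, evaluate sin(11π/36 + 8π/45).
sin(11π/36 + 8π/45) = sin 11π/36 cos 8π/45 + cos 11π/36 sin 8π/45 = 0.9986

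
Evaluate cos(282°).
cos(282°) = 0.2079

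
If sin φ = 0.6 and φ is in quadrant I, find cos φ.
cos φ = 0.8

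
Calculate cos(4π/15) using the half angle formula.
cos(4π/15) = √((1 + cos 8π/15)/2) = 0.6691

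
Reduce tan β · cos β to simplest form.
tan β · cos β = sin β (using Quotient identity)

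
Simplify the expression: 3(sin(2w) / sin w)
3(sin(2w) / sin w) = 3(2 cos w) (using Double angle)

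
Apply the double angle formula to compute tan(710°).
tan(710°) = 2 tan 355° / (1 - tan²355°) = -0.1763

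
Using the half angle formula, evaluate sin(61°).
sin(61°) = √((1 - cos 122°)/2) = 0.8746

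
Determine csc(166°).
csc(166°) = 4.134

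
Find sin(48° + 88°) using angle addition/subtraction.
sin(48° + 88°) = sin 48° cos 88° + cos 48° sin 88° = 0.6947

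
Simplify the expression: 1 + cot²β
1 + cot²β = csc²β (using Pythagorean identity)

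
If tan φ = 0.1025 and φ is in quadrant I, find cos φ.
cos φ = 0.9948 (using tan²φ + 1 = sec²φ)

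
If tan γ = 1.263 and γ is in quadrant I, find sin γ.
sin γ = 0.784 (using tan²γ + 1 = sec²γ)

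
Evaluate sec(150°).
sec(150°) = -2√3/3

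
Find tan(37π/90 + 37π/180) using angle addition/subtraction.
tan(37π/90 + 37π/180) = (tan 37π/90 + tan 37π/180)/(1 - tan 37π/90 tan 37π/180) = -2.605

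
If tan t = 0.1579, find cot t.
cot t = 1/tan t = 6.333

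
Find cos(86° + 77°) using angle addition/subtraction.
cos(86° + 77°) = cos 86° cos 77° - sin 86° sin 77° = -0.9563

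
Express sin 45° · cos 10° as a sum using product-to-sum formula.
sin 45° cos 10° = (1/2)[sin(45°+10°) + sin(45°-10°)]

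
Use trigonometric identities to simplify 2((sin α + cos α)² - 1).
2((sin α + cos α)² - 1) = 2(sin(2α)) (using Pythagorean + double angle)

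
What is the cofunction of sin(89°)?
sin(89°) = cos(90° - 89°) = cos(1°)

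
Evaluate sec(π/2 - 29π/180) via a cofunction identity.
sec(π/2 - 29π/180) = csc(29π/180) = 2.063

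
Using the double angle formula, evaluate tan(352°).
tan(352°) = 2 tan 176° / (1 - tan²176°) = -0.1405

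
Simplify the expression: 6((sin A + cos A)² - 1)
6((sin A + cos A)² - 1) = 6(sin(2A)) (using Pythagorean + double angle)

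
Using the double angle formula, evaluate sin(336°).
sin(336°) = 2 sin 168° cos 168° = -0.4067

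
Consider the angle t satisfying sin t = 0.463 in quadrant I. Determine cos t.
cos t = √(1 - sin²t) = 0.8864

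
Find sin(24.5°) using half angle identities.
sin(24.5°) = √((1 - cos 49°)/2) = 0.4147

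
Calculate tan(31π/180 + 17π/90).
tan(31π/180 + 17π/90) = (tan 31π/180 + tan 17π/90)/(1 - tan 31π/180 tan 17π/90) = 2.145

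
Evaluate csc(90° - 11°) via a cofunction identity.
csc(90° - 11°) = sec(11°) = 1.019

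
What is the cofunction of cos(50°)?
cos(50°) = sin(90° - 50°) = sin(40°)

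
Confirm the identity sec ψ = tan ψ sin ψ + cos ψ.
RHS = sin²ψ/cos ψ + cos ψ = (sin²ψ + cos²ψ)/cos ψ = 1/cos ψ = sec ψ = LHS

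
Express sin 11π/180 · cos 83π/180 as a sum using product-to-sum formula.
sin 11π/180 cos 83π/180 = (1/2)[sin(11π/180+83π/180) + sin(11π/180-83π/180)]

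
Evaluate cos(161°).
cos(161°) = -0.9455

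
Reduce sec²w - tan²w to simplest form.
sec²w - tan²w = 1 (using Pythagorean identity)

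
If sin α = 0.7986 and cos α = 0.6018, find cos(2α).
cos(2α) = cos²α - sin²α = -0.2756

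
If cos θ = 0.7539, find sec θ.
sec θ = 1/cos θ = 1.326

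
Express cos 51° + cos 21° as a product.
cos 51° + cos 21° = 2 cos(36°) cos(15°)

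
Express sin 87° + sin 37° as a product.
sin 87° + sin 37° = 2 sin(62°) cos(25°)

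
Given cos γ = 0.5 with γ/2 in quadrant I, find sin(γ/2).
sin(γ/2) = ±√((1 - cos γ)/2); positive since γ/2 ∈ QI, so sin(γ/2) = 1/2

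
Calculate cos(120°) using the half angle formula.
cos(120°) = -√((1 + cos 240°)/2) = -1/2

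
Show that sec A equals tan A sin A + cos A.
RHS = sin²A/cos A + cos A = (sin²A + cos²A)/cos A = 1/cos A = sec A = LHS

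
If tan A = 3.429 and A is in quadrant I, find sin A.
sin A = 0.96 (using tan²A + 1 = sec²A)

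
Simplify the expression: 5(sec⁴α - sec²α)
5(sec⁴α - sec²α) = 5(tan⁴α + tan²α) (using Pythagorean)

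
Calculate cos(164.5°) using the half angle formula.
cos(164.5°) = -√((1 + cos 329°)/2) = -0.9636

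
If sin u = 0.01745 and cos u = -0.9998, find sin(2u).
sin(2u) = 2 sin u cos u = -0.03489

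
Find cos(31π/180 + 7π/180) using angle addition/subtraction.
cos(31π/180 + 7π/180) = cos 31π/180 cos 7π/180 - sin 31π/180 sin 7π/180 = 0.788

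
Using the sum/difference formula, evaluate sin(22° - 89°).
sin(22° - 89°) = sin 22° cos 89° - cos 22° sin 89° = -0.9205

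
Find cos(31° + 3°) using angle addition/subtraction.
cos(31° + 3°) = cos 31° cos 3° - sin 31° sin 3° = 0.829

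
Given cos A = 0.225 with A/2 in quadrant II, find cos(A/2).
cos(A/2) = ±√((1 + cos A)/2); negative since A/2 ∈ QII, so cos(A/2) = -0.7826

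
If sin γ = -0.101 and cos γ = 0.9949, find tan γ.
tan γ = sin γ / cos γ = -0.1015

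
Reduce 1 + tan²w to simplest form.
1 + tan²w = sec²w (using Pythagorean identity)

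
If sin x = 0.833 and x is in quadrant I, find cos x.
cos x = 0.5533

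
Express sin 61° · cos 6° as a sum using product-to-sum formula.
sin 61° cos 6° = (1/2)[sin(61°+6°) + sin(61°-6°)]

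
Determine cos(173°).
cos(173°) = -0.9925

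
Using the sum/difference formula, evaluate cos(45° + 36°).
cos(45° + 36°) = cos 45° cos 36° - sin 45° sin 36° = 0.1564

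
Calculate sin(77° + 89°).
sin(77° + 89°) = sin 77° cos 89° + cos 77° sin 89° = 0.2419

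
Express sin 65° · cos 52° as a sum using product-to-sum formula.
sin 65° cos 52° = (1/2)[sin(65°+52°) + sin(65°-52°)]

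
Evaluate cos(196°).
cos(196°) = -0.9613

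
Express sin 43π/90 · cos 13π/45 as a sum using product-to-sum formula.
sin 43π/90 cos 13π/45 = (1/2)[sin(43π/90+13π/45) + sin(43π/90-13π/45)]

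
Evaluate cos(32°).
cos(32°) = 0.848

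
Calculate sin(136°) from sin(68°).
sin(136°) = 2 sin 68° cos 68° = 0.6947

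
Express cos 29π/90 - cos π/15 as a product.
cos 29π/90 - cos π/15 = -2 sin(7π/36) sin(23π/180)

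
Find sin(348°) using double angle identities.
sin(348°) = 2 sin 174° cos 174° = -0.2079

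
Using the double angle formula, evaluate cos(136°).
cos(136°) = cos²68° - sin²68° = -0.7193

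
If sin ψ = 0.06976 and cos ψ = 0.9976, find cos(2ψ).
cos(2ψ) = cos²ψ - sin²ψ = 0.9903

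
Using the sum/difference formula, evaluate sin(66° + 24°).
sin(66° + 24°) = sin 66° cos 24° + cos 66° sin 24° = 1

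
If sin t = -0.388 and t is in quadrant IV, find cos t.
cos t = 0.9217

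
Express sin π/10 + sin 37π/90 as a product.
sin π/10 + sin 37π/90 = 2 sin(23π/90) cos(-7π/45)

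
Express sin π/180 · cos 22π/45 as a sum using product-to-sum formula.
sin π/180 cos 22π/45 = (1/2)[sin(π/180+22π/45) + sin(π/180-22π/45)]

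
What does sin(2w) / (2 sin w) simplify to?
sin(2w) / (2 sin w) = cos w (using Double angle)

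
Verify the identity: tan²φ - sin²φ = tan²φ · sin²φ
LHS = sin²φ/cos²φ - sin²φ = sin²φ(1/cos²φ - 1) = sin²φ · (1 - cos²φ)/cos²φ = sin²φ · sin²φ/cos²φ = sin²φ · tan²φ = RHS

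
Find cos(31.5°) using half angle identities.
cos(31.5°) = √((1 + cos 63°)/2) = 0.8526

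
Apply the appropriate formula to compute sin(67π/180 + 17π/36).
sin(67π/180 + 17π/36) = sin 67π/180 cos 17π/36 + cos 67π/180 sin 17π/36 = 0.4695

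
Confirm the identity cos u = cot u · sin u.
RHS = (cos u/sin u) · sin u = cos u = LHS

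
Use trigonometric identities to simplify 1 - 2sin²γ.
1 - 2sin²γ = cos(2γ) (using Double angle)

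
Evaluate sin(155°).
sin(155°) = 0.4226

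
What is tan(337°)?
tan(337°) = -0.4245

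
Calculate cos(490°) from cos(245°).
cos(490°) = cos²245° - sin²245° = -0.6428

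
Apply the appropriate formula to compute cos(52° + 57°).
cos(52° + 57°) = cos 52° cos 57° - sin 52° sin 57° = -0.3256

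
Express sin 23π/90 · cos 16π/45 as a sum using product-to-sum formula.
sin 23π/90 cos 16π/45 = (1/2)[sin(23π/90+16π/45) + sin(23π/90-16π/45)]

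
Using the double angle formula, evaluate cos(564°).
cos(564°) = cos²282° - sin²282° = -0.9135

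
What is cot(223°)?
cot(223°) = 1.072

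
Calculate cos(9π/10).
cos(9π/10) = -0.9511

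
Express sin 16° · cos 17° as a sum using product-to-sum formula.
sin 16° cos 17° = (1/2)[sin(16°+17°) + sin(16°-17°)]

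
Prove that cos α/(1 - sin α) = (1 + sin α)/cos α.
RHS = (1 + sin α)(1 - sin α) / (cos α(1 - sin α)) = (1 - sin²α) / (cos α(1 - sin α)) = cos²α / (cos α(1 - sin α)) = cos α/(1 - sin α) = LHS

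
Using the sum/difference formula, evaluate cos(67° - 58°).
cos(67° - 58°) = cos 67° cos 58° + sin 67° sin 58° = 0.9877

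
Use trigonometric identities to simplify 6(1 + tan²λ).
6(1 + tan²λ) = 6(sec²λ) (using Pythagorean identity)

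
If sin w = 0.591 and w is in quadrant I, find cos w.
cos w = 0.8067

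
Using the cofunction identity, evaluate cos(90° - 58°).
cos(90° - 58°) = sin(58°) = 0.848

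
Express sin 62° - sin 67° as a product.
sin 62° - sin 67° = 2 cos(64.5°) sin(-2.5°)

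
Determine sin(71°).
sin(71°) = 0.9455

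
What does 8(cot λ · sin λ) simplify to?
8(cot λ · sin λ) = 8(cos λ) (using Quotient identity)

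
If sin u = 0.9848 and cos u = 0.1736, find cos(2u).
cos(2u) = cos²u - sin²u = -0.9397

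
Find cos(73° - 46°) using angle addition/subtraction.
cos(73° - 46°) = cos 73° cos 46° + sin 73° sin 46° = 0.891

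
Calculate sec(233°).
sec(233°) = -1.662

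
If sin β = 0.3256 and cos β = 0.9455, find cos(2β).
cos(2β) = cos²β - sin²β = 0.788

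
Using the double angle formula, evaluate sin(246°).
sin(246°) = 2 sin 123° cos 123° = -0.9135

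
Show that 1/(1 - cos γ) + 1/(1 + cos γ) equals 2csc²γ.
LHS = [(1 + cos γ) + (1 - cos γ)] / [(1 - cos γ)(1 + cos γ)] = 2/(1 - cos²γ) = 2/sin²γ = 2csc²γ = RHS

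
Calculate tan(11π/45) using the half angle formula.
tan(11π/45) = sin 22π/45 / (1 + cos 22π/45) = 0.9657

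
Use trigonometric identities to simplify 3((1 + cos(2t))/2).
3((1 + cos(2t))/2) = 3(cos²t) (using Power reduction)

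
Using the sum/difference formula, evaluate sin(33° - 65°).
sin(33° - 65°) = sin 33° cos 65° - cos 33° sin 65° = -0.5299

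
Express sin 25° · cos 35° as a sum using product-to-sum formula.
sin 25° cos 35° = (1/2)[sin(25°+35°) + sin(25°-35°)]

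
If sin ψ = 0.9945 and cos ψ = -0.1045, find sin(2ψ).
sin(2ψ) = 2 sin ψ cos ψ = -0.2079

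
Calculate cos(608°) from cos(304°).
cos(608°) = cos²304° - sin²304° = -0.3746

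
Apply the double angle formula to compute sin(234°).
sin(234°) = 2 sin 117° cos 117° = -0.809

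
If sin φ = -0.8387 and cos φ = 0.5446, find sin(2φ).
sin(2φ) = 2 sin φ cos φ = -0.9135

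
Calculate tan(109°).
tan(109°) = -2.904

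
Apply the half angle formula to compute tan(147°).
tan(147°) = sin 294° / (1 + cos 294°) = -0.6494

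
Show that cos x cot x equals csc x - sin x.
RHS = 1/sin x - sin x = (1 - sin²x)/sin x = cos²x/sin x = cos x · (cos x/sin x) = cos x cot x = LHS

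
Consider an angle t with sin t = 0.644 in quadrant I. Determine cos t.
cos t = √(1 - sin²t) = 0.765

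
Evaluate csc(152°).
csc(152°) = 2.13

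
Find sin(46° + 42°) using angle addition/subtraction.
sin(46° + 42°) = sin 46° cos 42° + cos 46° sin 42° = 0.9994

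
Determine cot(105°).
cot(105°) = -(2-√3)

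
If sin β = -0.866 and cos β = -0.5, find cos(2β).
cos(2β) = cos²β - sin²β = -0.5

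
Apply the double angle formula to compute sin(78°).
sin(78°) = 2 sin 39° cos 39° = 0.9781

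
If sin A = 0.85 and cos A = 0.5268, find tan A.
tan A = sin A / cos A = 1.614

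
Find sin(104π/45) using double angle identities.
sin(104π/45) = 2 sin 52π/45 cos 52π/45 = 0.829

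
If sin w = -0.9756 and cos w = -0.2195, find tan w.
tan w = sin w / cos w = 4.445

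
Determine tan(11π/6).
tan(11π/6) = -√3/3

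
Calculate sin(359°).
sin(359°) = -0.01745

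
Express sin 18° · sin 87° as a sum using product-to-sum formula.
sin 18° sin 87° = (1/2)[cos(18°-87°) - cos(18°+87°)]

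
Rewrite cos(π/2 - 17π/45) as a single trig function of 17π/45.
cos(π/2 - 17π/45) = sin(17π/45)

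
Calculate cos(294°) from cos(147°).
cos(294°) = 1 - 2sin²147° = 0.4067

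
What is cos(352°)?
cos(352°) = 0.9903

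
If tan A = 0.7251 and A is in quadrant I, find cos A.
cos A = 0.8096 (using tan²A + 1 = sec²A)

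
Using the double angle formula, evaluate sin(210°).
sin(210°) = 2 sin 105° cos 105° = -1/2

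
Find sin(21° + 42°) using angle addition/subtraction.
sin(21° + 42°) = sin 21° cos 42° + cos 21° sin 42° = 0.891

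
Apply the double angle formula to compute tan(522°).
tan(522°) = 2 tan 261° / (1 - tan²261°) = -0.3249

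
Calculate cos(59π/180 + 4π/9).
cos(59π/180 + 4π/9) = cos 59π/180 cos 4π/9 - sin 59π/180 sin 4π/9 = -0.7547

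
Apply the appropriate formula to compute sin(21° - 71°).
sin(21° - 71°) = sin 21° cos 71° - cos 21° sin 71° = -0.766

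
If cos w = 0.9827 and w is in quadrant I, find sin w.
sin w = 0.1852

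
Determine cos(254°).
cos(254°) = -0.2756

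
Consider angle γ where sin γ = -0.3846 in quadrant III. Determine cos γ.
cos γ = ±√(1 - sin²γ) = -0.9231 (negative in QIII)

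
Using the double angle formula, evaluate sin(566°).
sin(566°) = 2 sin 283° cos 283° = -0.4384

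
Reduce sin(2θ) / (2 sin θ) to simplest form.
sin(2θ) / (2 sin θ) = cos θ (using Double angle)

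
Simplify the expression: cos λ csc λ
cos λ csc λ = cot λ (using Reciprocal + quotient)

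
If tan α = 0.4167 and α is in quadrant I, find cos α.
cos α = 0.9231 (using tan²α + 1 = sec²α)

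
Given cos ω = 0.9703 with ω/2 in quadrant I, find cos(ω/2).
cos(ω/2) = ±√((1 + cos ω)/2); positive since ω/2 ∈ QI, so cos(ω/2) = 0.9925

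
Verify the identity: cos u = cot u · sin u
RHS = (cos u/sin u) · sin u = cos u = LHS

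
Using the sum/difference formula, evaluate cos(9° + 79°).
cos(9° + 79°) = cos 9° cos 79° - sin 9° sin 79° = 0.0349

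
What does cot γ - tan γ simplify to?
cot γ - tan γ = 2 cot(2γ) (using Double angle)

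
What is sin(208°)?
sin(208°) = -0.4695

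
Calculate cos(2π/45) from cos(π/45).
cos(2π/45) = cos²π/45 - sin²π/45 = 0.9903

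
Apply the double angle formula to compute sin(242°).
sin(242°) = 2 sin 121° cos 121° = -0.8829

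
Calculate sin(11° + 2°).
sin(11° + 2°) = sin 11° cos 2° + cos 11° sin 2° = 0.225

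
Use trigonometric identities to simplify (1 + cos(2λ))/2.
(1 + cos(2λ))/2 = cos²λ (using Power reduction)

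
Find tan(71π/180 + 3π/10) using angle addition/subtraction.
tan(71π/180 + 3π/10) = (tan 71π/180 + tan 3π/10)/(1 - tan 71π/180 tan 3π/10) = -1.428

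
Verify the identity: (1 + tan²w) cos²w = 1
LHS = sec²w · cos²w = (1/cos²w) · cos²w = 1 = RHS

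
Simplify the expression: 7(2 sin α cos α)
7(2 sin α cos α) = 7(sin(2α)) (using Double angle)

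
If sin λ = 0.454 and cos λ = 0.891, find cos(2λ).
cos(2λ) = cos²λ - sin²λ = 0.5878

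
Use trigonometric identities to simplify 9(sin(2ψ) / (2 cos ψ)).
9(sin(2ψ) / (2 cos ψ)) = 9(sin ψ) (using Double angle)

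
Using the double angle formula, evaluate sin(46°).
sin(46°) = 2 sin 23° cos 23° = 0.7193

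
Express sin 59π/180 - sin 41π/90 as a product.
sin 59π/180 - sin 41π/90 = 2 cos(47π/120) sin(-23π/360)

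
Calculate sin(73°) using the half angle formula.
sin(73°) = √((1 - cos 146°)/2) = 0.9563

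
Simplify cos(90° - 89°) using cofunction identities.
cos(90° - 89°) = sin(89°)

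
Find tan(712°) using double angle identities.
tan(712°) = 2 tan 356° / (1 - tan²356°) = -0.1405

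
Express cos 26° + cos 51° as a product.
cos 26° + cos 51° = 2 cos(38.5°) cos(-12.5°)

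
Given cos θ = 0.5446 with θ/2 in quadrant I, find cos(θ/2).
cos(θ/2) = ±√((1 + cos θ)/2); positive since θ/2 ∈ QI, so cos(θ/2) = 0.8788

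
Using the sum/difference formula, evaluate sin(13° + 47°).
sin(13° + 47°) = sin 13° cos 47° + cos 13° sin 47° = √3/2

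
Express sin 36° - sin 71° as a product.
sin 36° - sin 71° = 2 cos(53.5°) sin(-17.5°)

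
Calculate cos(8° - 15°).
cos(8° - 15°) = cos 8° cos 15° + sin 8° sin 15° = 0.9925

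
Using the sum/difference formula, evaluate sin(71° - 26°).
sin(71° - 26°) = sin 71° cos 26° - cos 71° sin 26° = √2/2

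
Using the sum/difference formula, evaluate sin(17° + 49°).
sin(17° + 49°) = sin 17° cos 49° + cos 17° sin 49° = 0.9135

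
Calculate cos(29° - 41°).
cos(29° - 41°) = cos 29° cos 41° + sin 29° sin 41° = 0.9781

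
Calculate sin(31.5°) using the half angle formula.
sin(31.5°) = √((1 - cos 63°)/2) = 0.5225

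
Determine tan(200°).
tan(200°) = 0.364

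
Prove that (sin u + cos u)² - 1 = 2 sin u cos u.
LHS = sin²u + 2 sin u cos u + cos²u - 1 = (sin²u + cos²u) + 2 sin u cos u - 1 = 1 + 2 sin u cos u - 1 = 2 sin u cos u = RHS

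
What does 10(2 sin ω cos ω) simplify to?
10(2 sin ω cos ω) = 10(sin(2ω)) (using Double angle)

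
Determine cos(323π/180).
cos(323π/180) = 0.7986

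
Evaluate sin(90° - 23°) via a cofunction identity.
sin(90° - 23°) = cos(23°) = 0.9205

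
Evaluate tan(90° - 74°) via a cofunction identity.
tan(90° - 74°) = cot(74°) = 0.2867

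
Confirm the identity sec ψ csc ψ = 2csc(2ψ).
RHS = 2/sin(2ψ) = 2/(2 sin ψ cos ψ) = 1/(sin ψ cos ψ) = (1/cos ψ)(1/sin ψ) = sec ψ csc ψ = LHS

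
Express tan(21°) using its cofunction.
tan(21°) = cot(90° - 21°) = cot(69°)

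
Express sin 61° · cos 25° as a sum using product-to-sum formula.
sin 61° cos 25° = (1/2)[sin(61°+25°) + sin(61°-25°)]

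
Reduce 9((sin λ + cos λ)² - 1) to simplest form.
9((sin λ + cos λ)² - 1) = 9(sin(2λ)) (using Pythagorean + double angle)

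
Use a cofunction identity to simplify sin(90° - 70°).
sin(90° - 70°) = cos(70°)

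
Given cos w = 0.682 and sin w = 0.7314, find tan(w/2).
tan(w/2) = sin w / (1 + cos w) = 0.4348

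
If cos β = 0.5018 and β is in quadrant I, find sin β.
sin β = 0.865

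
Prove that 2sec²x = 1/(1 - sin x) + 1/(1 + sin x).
RHS = [(1 + sin x) + (1 - sin x)] / [(1 - sin x)(1 + sin x)] = 2/(1 - sin²x) = 2/cos²x = 2sec²x = LHS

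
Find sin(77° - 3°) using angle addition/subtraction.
sin(77° - 3°) = sin 77° cos 3° - cos 77° sin 3° = 0.9613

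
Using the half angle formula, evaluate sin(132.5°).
sin(132.5°) = √((1 - cos 265°)/2) = 0.7373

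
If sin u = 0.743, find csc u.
csc u = 1/sin u = 1.346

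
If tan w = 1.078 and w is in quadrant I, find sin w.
sin w = 0.7331 (using tan²w + 1 = sec²w)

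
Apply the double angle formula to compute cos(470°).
cos(470°) = cos²235° - sin²235° = -0.342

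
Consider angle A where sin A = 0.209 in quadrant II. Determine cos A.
cos A = ±√(1 - sin²A) = -0.9779 (negative in QII)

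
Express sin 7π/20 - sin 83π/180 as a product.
sin 7π/20 - sin 83π/180 = 2 cos(73π/180) sin(-π/18)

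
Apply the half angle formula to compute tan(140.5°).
tan(140.5°) = sin 281° / (1 + cos 281°) = -0.8243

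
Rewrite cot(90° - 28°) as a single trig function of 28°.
cot(90° - 28°) = tan(28°)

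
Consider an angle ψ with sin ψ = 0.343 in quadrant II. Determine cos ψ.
cos ψ = ±√(1 - sin²ψ) = -0.9393 (negative in QII)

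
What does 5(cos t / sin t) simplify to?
5(cos t / sin t) = 5(cot t) (using Quotient identity)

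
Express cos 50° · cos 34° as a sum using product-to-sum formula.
cos 50° cos 34° = (1/2)[cos(50°-34°) + cos(50°+34°)]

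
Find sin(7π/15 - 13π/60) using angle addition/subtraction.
sin(7π/15 - 13π/60) = sin 7π/15 cos 13π/60 - cos 7π/15 sin 13π/60 = √2/2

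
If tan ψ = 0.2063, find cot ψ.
cot ψ = 1/tan ψ = 4.847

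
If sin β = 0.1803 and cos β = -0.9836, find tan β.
tan β = sin β / cos β = -0.1833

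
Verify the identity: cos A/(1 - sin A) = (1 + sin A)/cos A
RHS = (1 + sin A)(1 - sin A) / (cos A(1 - sin A)) = (1 - sin²A) / (cos A(1 - sin A)) = cos²A / (cos A(1 - sin A)) = cos A/(1 - sin A) = LHS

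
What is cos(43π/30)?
cos(43π/30) = -0.2079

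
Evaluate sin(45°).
sin(45°) = √2/2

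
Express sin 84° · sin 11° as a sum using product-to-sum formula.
sin 84° sin 11° = (1/2)[cos(84°-11°) - cos(84°+11°)]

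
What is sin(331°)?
sin(331°) = -0.4848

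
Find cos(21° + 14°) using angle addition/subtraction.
cos(21° + 14°) = cos 21° cos 14° - sin 21° sin 14° = 0.8192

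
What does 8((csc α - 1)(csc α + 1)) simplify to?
8((csc α - 1)(csc α + 1)) = 8(cot²α) (using Diff. of squares)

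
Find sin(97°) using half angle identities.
sin(97°) = √((1 - cos 194°)/2) = 0.9925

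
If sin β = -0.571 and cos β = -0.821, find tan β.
tan β = sin β / cos β = 0.6955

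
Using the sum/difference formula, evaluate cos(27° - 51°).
cos(27° - 51°) = cos 27° cos 51° + sin 27° sin 51° = 0.9135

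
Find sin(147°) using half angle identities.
sin(147°) = √((1 - cos 294°)/2) = 0.5446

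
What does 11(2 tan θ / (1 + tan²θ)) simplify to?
11(2 tan θ / (1 + tan²θ)) = 11(sin(2θ)) (using Double angle)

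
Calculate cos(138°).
cos(138°) = -0.7431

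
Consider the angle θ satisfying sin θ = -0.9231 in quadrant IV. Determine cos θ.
cos θ = √(1 - sin²θ) = 0.3846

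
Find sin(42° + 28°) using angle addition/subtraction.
sin(42° + 28°) = sin 42° cos 28° + cos 42° sin 28° = 0.9397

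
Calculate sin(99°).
sin(99°) = 0.9877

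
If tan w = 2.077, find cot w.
cot w = 1/tan w = 0.4815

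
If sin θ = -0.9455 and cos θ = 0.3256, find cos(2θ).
cos(2θ) = cos²θ - sin²θ = -0.788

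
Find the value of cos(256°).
cos(256°) = -0.2419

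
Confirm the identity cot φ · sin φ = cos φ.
LHS = (cos φ/sin φ) · sin φ = cos φ = RHS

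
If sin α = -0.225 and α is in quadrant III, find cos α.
cos α = -0.9744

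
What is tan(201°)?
tan(201°) = 0.3839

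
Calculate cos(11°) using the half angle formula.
cos(11°) = √((1 + cos 22°)/2) = 0.9816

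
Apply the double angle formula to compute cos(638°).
cos(638°) = 2cos²319° - 1 = 0.1392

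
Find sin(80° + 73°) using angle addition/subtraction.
sin(80° + 73°) = sin 80° cos 73° + cos 80° sin 73° = 0.454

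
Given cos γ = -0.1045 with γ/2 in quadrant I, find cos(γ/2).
cos(γ/2) = ±√((1 + cos γ)/2); positive since γ/2 ∈ QI, so cos(γ/2) = 0.6691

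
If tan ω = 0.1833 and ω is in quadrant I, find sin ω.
sin ω = 0.1803 (using tan²ω + 1 = sec²ω)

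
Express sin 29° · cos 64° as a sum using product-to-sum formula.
sin 29° cos 64° = (1/2)[sin(29°+64°) + sin(29°-64°)]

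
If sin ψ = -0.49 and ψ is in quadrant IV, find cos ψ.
cos ψ = 0.8717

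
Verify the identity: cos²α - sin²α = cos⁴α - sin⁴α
RHS = (cos²α - sin²α)(cos²α + sin²α) = (cos²α - sin²α) · 1 = cos²α - sin²α = LHS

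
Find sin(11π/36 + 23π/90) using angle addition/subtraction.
sin(11π/36 + 23π/90) = sin 11π/36 cos 23π/90 + cos 11π/36 sin 23π/90 = 0.9816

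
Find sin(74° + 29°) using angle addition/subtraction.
sin(74° + 29°) = sin 74° cos 29° + cos 74° sin 29° = 0.9744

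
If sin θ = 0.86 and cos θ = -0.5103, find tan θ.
tan θ = sin θ / cos θ = -1.685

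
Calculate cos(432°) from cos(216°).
cos(432°) = cos²216° - sin²216° = 0.309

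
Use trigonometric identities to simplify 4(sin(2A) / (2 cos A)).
4(sin(2A) / (2 cos A)) = 4(sin A) (using Double angle)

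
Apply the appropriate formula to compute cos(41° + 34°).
cos(41° + 34°) = cos 41° cos 34° - sin 41° sin 34° = (√6-√2)/4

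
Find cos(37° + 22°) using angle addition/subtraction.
cos(37° + 22°) = cos 37° cos 22° - sin 37° sin 22° = 0.515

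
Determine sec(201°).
sec(201°) = -1.071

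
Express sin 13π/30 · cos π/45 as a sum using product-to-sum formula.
sin 13π/30 cos π/45 = (1/2)[sin(13π/30+π/45) + sin(13π/30-π/45)]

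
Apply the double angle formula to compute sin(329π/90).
sin(329π/90) = 2 sin 329π/180 cos 329π/180 = -0.8829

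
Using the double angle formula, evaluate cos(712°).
cos(712°) = cos²356° - sin²356° = 0.9903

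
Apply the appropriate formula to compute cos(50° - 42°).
cos(50° - 42°) = cos 50° cos 42° + sin 50° sin 42° = 0.9903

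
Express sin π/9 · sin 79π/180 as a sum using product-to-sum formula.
sin π/9 sin 79π/180 = (1/2)[cos(π/9-79π/180) - cos(π/9+79π/180)]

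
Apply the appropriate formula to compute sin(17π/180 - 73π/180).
sin(17π/180 - 73π/180) = sin 17π/180 cos 73π/180 - cos 17π/180 sin 73π/180 = -0.829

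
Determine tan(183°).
tan(183°) = 0.05241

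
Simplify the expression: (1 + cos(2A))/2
(1 + cos(2A))/2 = cos²A (using Power reduction)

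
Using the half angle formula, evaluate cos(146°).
cos(146°) = -√((1 + cos 292°)/2) = -0.829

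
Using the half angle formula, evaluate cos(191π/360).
cos(191π/360) = -√((1 + cos 191π/180)/2) = -0.09585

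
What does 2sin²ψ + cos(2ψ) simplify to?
2sin²ψ + cos(2ψ) = 1 (using Double angle)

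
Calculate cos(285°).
cos(285°) = (√6-√2)/4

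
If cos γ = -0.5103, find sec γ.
sec γ = 1/cos γ = -1.96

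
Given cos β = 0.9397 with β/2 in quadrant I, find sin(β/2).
sin(β/2) = ±√((1 - cos β)/2); positive since β/2 ∈ QI, so sin(β/2) = 0.1736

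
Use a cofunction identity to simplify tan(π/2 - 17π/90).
tan(π/2 - 17π/90) = cot(17π/90)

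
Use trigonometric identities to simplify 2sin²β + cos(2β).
2sin²β + cos(2β) = 1 (using Double angle)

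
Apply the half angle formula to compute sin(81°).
sin(81°) = √((1 - cos 162°)/2) = 0.9877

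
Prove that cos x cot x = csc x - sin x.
RHS = 1/sin x - sin x = (1 - sin²x)/sin x = cos²x/sin x = cos x · (cos x/sin x) = cos x cot x = LHS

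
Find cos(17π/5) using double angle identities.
cos(17π/5) = cos²17π/10 - sin²17π/10 = -0.309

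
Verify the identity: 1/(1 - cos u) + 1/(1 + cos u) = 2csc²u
LHS = [(1 + cos u) + (1 - cos u)] / [(1 - cos u)(1 + cos u)] = 2/(1 - cos²u) = 2/sin²u = 2csc²u = RHS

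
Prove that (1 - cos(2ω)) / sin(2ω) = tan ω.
LHS = 2sin²ω / (2 sin ω cos ω) = sin ω/cos ω = tan ω = RHS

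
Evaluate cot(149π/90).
cot(149π/90) = -0.5317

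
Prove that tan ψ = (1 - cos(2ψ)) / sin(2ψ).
RHS = 2sin²ψ / (2 sin ψ cos ψ) = sin ψ/cos ψ = tan ψ = LHS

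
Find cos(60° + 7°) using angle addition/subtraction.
cos(60° + 7°) = cos 60° cos 7° - sin 60° sin 7° = 0.3907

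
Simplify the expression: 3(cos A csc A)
3(cos A csc A) = 3(cot A) (using Reciprocal + quotient)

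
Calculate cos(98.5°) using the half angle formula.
cos(98.5°) = -√((1 + cos 197°)/2) = -0.1478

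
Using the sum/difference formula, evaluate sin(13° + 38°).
sin(13° + 38°) = sin 13° cos 38° + cos 13° sin 38° = 0.7771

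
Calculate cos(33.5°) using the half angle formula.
cos(33.5°) = √((1 + cos 67°)/2) = 0.8339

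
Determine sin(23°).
sin(23°) = 0.3907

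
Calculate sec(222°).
sec(222°) = -1.346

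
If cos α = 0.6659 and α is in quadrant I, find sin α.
sin α = 0.746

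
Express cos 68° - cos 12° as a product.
cos 68° - cos 12° = -2 sin(40°) sin(28°)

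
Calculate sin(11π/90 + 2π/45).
sin(11π/90 + 2π/45) = sin 11π/90 cos 2π/45 + cos 11π/90 sin 2π/45 = 1/2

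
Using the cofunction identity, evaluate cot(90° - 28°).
cot(90° - 28°) = tan(28°) = 0.5317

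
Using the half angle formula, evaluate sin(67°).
sin(67°) = √((1 - cos 134°)/2) = 0.9205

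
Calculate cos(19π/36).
cos(19π/36) = -0.08716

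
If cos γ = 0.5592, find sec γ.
sec γ = 1/cos γ = 1.788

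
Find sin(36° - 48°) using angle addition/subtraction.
sin(36° - 48°) = sin 36° cos 48° - cos 36° sin 48° = -0.2079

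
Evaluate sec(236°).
sec(236°) = -1.788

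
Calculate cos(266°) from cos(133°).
cos(266°) = 2cos²133° - 1 = -0.06976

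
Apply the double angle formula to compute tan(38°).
tan(38°) = 2 tan 19° / (1 - tan²19°) = 0.7813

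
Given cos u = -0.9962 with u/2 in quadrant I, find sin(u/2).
sin(u/2) = ±√((1 - cos u)/2); positive since u/2 ∈ QI, so sin(u/2) = 0.999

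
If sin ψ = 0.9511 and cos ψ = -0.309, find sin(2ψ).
sin(2ψ) = 2 sin ψ cos ψ = -0.5878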